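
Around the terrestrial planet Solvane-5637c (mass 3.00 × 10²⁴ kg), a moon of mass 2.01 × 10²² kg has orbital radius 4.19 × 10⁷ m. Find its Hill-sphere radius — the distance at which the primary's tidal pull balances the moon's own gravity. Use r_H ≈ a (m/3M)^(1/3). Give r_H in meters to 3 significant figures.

r_H ≈ a (m/3M)^(1/3)
    = (4.19 × 10⁷) × (2.01 × 10²² / (3 × 3.00 × 10²⁴))^(1/3)
    = 5.48 × 10⁶ m

5.48 × 10⁶ m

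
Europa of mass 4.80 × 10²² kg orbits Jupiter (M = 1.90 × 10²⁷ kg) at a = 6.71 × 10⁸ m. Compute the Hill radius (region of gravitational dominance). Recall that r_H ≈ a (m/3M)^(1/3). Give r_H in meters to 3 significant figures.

r_H ≈ a (m/3M)^(1/3)
    = (6.71 × 10⁸) × (4.80 × 10²² / (3 × 1.90 × 10²⁷))^(1/3)
    = 1.37 × 10⁷ m

1.37 × 10⁷ m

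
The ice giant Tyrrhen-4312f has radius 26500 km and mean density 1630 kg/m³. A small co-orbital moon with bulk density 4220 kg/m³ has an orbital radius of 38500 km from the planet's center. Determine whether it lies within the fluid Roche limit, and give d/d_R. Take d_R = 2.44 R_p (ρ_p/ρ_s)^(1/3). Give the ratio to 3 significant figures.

inside; d/d_R ≈ 0.818

d_R = 2.44 × (26500 km) × (1630/4220)^(1/3) = 47090 km
d/d_R = (38500) / (47090) = 0.818
Since d/d_R < 1, the body is inside the Roche limit.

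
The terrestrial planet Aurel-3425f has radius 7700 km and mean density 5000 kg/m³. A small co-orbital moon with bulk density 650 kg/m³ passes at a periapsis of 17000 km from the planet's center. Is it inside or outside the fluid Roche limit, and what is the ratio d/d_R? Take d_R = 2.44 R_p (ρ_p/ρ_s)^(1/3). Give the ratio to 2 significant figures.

inside; d/d_R ≈ 0.46

d_R = 2.44 × (7700 km) × (5000/650)^(1/3) = 37090 km
d/d_R = (17000) / (37090) = 0.46
Since d/d_R < 1, the body is inside the Roche limit.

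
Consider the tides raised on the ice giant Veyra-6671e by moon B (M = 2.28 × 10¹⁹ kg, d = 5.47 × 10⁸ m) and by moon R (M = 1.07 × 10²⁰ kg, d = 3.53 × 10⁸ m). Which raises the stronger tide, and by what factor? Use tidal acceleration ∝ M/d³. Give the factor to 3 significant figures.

Moon R, by a factor of ≈ 17.5

Compare M/d³ for the two perturbers:
Moon B: (2.28 × 10¹⁹) / (5.47 × 10⁸)³ = 1.393 × 10⁻⁷
Moon R: (1.07 × 10²⁰) / (3.53 × 10⁸)³ = 2.433 × 10⁻⁶
Ratio (larger/smaller) = 17.5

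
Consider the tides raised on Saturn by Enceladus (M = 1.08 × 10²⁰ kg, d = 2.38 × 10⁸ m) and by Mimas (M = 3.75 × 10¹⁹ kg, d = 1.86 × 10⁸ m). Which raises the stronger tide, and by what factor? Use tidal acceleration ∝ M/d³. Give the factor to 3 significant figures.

Tidal stretch scales as M/d³; compute that for each body.
Enceladus: (1.08 × 10²⁰) / (2.38 × 10⁸)³ = 8.011 × 10⁻⁶
Mimas: (3.75 × 10¹⁹) / (1.86 × 10⁸)³ = 5.828 × 10⁻⁶
Ratio (larger/smaller) = 1.37

Enceladus, by a factor of ≈ 1.37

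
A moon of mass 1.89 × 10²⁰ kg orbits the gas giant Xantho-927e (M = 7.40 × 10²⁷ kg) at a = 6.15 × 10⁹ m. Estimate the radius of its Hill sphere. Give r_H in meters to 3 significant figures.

1.26 × 10⁷ m

r_H ≈ a (m/3M)^(1/3)
    = (6.15 × 10⁹) × (1.89 × 10²⁰ / (3 × 7.40 × 10²⁷))^(1/3)
    = 1.26 × 10⁷ m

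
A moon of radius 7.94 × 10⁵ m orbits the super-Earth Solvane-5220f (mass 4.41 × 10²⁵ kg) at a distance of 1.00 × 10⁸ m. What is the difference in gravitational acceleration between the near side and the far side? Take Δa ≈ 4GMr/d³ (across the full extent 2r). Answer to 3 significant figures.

9.35 × 10⁻³ m/s²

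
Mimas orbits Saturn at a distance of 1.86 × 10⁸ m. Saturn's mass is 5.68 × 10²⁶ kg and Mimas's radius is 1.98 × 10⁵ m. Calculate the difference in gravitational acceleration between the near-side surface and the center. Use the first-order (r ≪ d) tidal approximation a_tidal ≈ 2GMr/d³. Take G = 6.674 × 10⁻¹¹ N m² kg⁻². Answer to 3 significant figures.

2.33 × 10⁻³ m/s²

Δa = 2GMr/d³
   = 2 × (6.674 × 10⁻¹¹) × (5.68 × 10²⁶) × (1.98 × 10⁵) / (1.86 × 10⁸)³
   = 2.33 × 10⁻³ m/s²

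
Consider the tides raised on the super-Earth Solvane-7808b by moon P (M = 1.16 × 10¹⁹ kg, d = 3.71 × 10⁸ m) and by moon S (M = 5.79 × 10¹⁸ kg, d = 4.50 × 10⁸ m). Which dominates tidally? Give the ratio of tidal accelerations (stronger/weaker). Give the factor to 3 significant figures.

Tidal acceleration ∝ M/d³, so compare M/d³ for each.
Moon P: (1.16 × 10¹⁹) / (3.71 × 10⁸)³ = 2.272 × 10⁻⁷
Moon S: (5.79 × 10¹⁸) / (4.50 × 10⁸)³ = 6.354 × 10⁻⁸
Ratio (larger/smaller) = 3.58

Moon P, by a factor of ≈ 3.58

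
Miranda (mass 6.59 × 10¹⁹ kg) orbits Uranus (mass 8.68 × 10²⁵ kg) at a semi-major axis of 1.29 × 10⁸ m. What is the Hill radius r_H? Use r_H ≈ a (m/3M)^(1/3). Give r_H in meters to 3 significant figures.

8.16 × 10⁵ m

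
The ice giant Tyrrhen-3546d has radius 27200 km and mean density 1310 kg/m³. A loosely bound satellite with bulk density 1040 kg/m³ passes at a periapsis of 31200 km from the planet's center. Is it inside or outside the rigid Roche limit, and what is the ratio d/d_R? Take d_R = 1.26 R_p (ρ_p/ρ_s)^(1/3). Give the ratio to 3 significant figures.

d_R = 1.26 × (27200 km) × (1310/1040)^(1/3) = 37010 km
d/d_R = (31200) / (37010) = 0.843
Since d/d_R < 1, the body is inside the Roche limit.

inside; d/d_R ≈ 0.843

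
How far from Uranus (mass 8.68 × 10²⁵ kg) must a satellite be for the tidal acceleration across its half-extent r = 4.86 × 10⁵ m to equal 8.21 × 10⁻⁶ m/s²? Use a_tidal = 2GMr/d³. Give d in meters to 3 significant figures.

8.82 × 10⁸ m

2GMr/d³ = a_tidal  ⇒  d = (2GMr / a_tidal)^(1/3)
d = (2 × 6.674×10⁻¹¹ × (8.68 × 10²⁵) × (4.86 × 10⁵) / (8.21 × 10⁻⁶))^(1/3)
  = 8.82 × 10⁸ m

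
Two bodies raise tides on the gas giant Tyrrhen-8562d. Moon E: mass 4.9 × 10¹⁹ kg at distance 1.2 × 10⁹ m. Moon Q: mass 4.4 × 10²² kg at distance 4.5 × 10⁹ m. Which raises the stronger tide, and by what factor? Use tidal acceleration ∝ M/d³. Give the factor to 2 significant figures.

Tidal acceleration ∝ M/d³, so compare M/d³ for each.
Moon E: (4.9 × 10¹⁹) / (1.2 × 10⁹)³ = 2.836 × 10⁻⁸
Moon Q: (4.4 × 10²²) / (4.5 × 10⁹)³ = 4.829 × 10⁻⁷
Ratio (larger/smaller) = 17

Moon Q, by a factor of ≈ 17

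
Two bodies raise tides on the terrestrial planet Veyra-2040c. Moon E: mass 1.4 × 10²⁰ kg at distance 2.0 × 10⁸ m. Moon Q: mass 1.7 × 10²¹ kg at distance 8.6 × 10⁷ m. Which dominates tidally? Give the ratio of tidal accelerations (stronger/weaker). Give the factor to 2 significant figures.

Compare M/d³ for the two perturbers:
Moon E: (1.4 × 10²⁰) / (2.0 × 10⁸)³ = 1.750 × 10⁻⁵
Moon Q: (1.7 × 10²¹) / (8.6 × 10⁷)³ = 2.673 × 10⁻³
Ratio (larger/smaller) = 150

Moon Q, by a factor of ≈ 150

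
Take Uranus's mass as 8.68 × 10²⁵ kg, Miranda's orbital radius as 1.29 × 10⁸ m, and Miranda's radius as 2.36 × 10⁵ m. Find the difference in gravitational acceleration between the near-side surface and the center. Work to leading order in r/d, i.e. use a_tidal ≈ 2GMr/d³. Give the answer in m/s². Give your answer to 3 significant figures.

Δa = 2GMr/d³
   = 2 × (6.674 × 10⁻¹¹) × (8.68 × 10²⁵) × (2.36 × 10⁵) / (1.29 × 10⁸)³
   = 1.27 × 10⁻³ m/s²

1.27 × 10⁻³ m/s²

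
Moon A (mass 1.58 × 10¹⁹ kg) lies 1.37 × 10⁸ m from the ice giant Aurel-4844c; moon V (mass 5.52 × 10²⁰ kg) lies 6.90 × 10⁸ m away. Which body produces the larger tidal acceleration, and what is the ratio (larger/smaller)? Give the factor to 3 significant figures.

Moon A, by a factor of ≈ 3.66

Compare M/d³ for the two perturbers:
Moon A: (1.58 × 10¹⁹) / (1.37 × 10⁸)³ = 6.145 × 10⁻⁶
Moon V: (5.52 × 10²⁰) / (6.90 × 10⁸)³ = 1.680 × 10⁻⁶
Ratio (larger/smaller) = 3.66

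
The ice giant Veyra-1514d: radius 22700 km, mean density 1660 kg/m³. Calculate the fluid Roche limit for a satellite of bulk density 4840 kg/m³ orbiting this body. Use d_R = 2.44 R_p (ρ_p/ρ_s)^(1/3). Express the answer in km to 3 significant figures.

d_R = 2.44 × 22700 km × (1660/4840)^(1/3)
    = 38800 km

38800 km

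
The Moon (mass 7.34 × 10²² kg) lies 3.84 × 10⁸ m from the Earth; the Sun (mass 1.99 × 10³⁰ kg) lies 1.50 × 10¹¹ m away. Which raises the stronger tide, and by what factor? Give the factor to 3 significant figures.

The Moon, by a factor of ≈ 2.20

The tide-raising term goes as M/d³ (the gradient of a 1/d² field).
The Moon: (7.34 × 10²²) / (3.84 × 10⁸)³ = 1.296 × 10⁻³
The Sun: (1.99 × 10³⁰) / (1.50 × 10¹¹)³ = 5.896 × 10⁻⁴
Ratio (larger/smaller) = 2.20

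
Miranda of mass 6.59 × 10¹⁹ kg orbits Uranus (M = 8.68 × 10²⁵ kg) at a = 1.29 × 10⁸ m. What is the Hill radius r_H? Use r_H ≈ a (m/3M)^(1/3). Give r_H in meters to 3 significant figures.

8.16 × 10⁵ m

r_H ≈ a (m/3M)^(1/3)
    = (1.29 × 10⁸) × (6.59 × 10¹⁹ / (3 × 8.68 × 10²⁵))^(1/3)
    = 8.16 × 10⁵ m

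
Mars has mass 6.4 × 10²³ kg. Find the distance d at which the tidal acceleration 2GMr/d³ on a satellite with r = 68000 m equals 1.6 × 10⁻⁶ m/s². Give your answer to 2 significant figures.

1.5 × 10⁸ m

2GMr/d³ = a_tidal  ⇒  d = (2GMr / a_tidal)^(1/3)
d = (2 × 6.674×10⁻¹¹ × (6.4 × 10²³) × (68000) / (1.6 × 10⁻⁶))^(1/3)
  = 1.5 × 10⁸ m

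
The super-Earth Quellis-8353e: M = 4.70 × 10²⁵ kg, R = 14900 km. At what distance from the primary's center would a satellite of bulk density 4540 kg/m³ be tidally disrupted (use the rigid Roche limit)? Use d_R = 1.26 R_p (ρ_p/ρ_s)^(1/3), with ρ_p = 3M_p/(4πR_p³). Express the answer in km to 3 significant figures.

17000 km

ρ_p = 3M_p/(4πR_p³) = 3 × (4.70 × 10²⁵) / (4π × (1.49 × 10⁷ m)³) = 3390 kg/m³
d_R = 1.26 × 14900 km × (3390/4540)^(1/3)
    = 17000 km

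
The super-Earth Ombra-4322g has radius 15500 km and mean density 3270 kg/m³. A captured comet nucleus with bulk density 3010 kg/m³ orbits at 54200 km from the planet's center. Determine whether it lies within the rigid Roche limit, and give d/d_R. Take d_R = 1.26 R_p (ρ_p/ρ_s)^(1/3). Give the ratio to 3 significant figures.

outside; d/d_R ≈ 2.70

d_R = 1.26 × (15500 km) × (3270/3010)^(1/3) = 20080 km
d/d_R = (54200) / (20080) = 2.70
Since d/d_R > 1, the body is outside the Roche limit.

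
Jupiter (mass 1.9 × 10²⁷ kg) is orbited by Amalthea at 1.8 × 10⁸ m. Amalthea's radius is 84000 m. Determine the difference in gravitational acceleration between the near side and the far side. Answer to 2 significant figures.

7.3 × 10⁻³ m/s²

a_tidal = 4GMr/d³
        = 4 × (6.674 × 10⁻¹¹) × (1.9 × 10²⁷) × (84000) / (1.8 × 10⁸)³
        = 7.3 × 10⁻³ m/s²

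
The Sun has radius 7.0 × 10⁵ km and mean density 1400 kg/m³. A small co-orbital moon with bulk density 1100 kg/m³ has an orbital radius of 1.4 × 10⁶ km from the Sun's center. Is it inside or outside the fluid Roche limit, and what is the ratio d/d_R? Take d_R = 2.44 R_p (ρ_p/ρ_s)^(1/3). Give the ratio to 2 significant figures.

d_R = 2.44 × (7.0 × 10⁵ km) × (1400/1100)^(1/3) = 1.851 × 10⁶ km
d/d_R = (1.4 × 10⁶) / (1.851 × 10⁶) = 0.76
Since d/d_R < 1, the body is inside the Roche limit.

inside; d/d_R ≈ 0.76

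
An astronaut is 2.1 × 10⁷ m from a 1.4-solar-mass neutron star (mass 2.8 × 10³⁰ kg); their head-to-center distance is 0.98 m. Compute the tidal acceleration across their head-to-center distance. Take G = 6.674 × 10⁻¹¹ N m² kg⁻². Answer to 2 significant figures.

4.0 × 10⁻² m/s²

Δa = 2GMr/d³
   = 2 × (6.674 × 10⁻¹¹) × (2.8 × 10³⁰) × (0.98) / (2.1 × 10⁷)³
   = 4.0 × 10⁻² m/s²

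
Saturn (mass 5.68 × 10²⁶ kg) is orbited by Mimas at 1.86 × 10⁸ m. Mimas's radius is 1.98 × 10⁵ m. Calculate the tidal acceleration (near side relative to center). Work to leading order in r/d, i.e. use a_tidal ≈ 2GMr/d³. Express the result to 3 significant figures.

Δa = 2GMr/d³
   = 2 × (6.674 × 10⁻¹¹) × (5.68 × 10²⁶) × (1.98 × 10⁵) / (1.86 × 10⁸)³
   = 2.33 × 10⁻³ m/s²

2.33 × 10⁻³ m/s²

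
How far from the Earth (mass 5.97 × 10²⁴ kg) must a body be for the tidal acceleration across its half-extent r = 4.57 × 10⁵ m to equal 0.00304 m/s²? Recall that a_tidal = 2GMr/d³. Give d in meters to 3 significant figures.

4.93 × 10⁷ m

2GMr/d³ = a_tidal  ⇒  d = (2GMr / a_tidal)^(1/3)
d = (2 × 6.674×10⁻¹¹ × (5.97 × 10²⁴) × (4.57 × 10⁵) / (0.00304))^(1/3)
  = 4.93 × 10⁷ m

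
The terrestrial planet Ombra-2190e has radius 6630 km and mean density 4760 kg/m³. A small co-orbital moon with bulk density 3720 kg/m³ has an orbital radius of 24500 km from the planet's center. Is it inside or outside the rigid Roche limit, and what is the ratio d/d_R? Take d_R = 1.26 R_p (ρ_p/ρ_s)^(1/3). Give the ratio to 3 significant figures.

d_R = 1.26 × (6630 km) × (4760/3720)^(1/3) = 9069 km
d/d_R = (24500) / (9069) = 2.70
Since d/d_R > 1, the body is outside the Roche limit.

outside; d/d_R ≈ 2.70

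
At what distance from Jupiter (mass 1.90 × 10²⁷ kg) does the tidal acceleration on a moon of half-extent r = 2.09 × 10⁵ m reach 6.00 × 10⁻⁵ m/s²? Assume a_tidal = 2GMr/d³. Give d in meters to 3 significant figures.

2GMr/d³ = a_tidal  ⇒  d = (2GMr / a_tidal)^(1/3)
d = (2 × 6.674×10⁻¹¹ × (1.90 × 10²⁷) × (2.09 × 10⁵) / (6.00 × 10⁻⁵))^(1/3)
  = 9.60 × 10⁸ m

9.60 × 10⁸ m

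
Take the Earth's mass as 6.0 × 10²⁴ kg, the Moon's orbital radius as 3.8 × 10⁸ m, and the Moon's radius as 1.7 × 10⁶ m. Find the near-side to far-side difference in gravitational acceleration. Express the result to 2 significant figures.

5.0 × 10⁻⁵ m/s²

Near-to-far spans 2r, so the tidal difference is twice the near-to-center value: 4GMr/d³.
a_tidal = 4GMr/d³
        = 4 × (6.674 × 10⁻¹¹) × (6.0 × 10²⁴) × (1.7 × 10⁶) / (3.8 × 10⁸)³
        = 5.0 × 10⁻⁵ m/s²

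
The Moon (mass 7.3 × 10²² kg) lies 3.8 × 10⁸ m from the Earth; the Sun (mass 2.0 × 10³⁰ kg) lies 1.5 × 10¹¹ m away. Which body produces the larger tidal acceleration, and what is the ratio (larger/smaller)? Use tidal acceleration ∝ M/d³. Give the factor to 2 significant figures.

The Moon, by a factor of ≈ 2.2

Compare M/d³ for the two perturbers:
The Moon: (7.3 × 10²²) / (3.8 × 10⁸)³ = 1.330 × 10⁻³
The Sun: (2.0 × 10³⁰) / (1.5 × 10¹¹)³ = 5.926 × 10⁻⁴
Ratio (larger/smaller) = 2.2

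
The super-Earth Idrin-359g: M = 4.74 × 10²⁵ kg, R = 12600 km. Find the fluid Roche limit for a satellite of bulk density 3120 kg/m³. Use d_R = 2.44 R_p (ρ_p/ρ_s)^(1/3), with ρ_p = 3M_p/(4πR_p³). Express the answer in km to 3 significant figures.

37500 km

ρ_p = 3M_p/(4πR_p³) = 3 × (4.74 × 10²⁵) / (4π × (1.26 × 10⁷ m)³) = 5660 kg/m³
d_R = 2.44 × 12600 km × (5660/3120)^(1/3)
    = 37500 km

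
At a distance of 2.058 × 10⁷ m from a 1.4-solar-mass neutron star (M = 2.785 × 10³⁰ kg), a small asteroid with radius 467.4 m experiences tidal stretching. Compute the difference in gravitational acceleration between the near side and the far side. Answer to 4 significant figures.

3.987 × 10¹ m/s²

Differencing GM/(d−r)² and GM/(d+r)² to first order in r/d gives 4GMr/d³.
Δa = 4GMr/d³
   = 4 × (6.674 × 10⁻¹¹) × (2.785 × 10³⁰) × (467.4) / (2.058 × 10⁷)³
   = 3.987 × 10¹ m/s²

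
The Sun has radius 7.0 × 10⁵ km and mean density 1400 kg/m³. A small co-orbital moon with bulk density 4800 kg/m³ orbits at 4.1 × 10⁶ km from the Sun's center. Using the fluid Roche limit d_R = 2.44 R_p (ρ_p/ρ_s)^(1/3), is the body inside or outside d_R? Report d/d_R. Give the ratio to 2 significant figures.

outside; d/d_R ≈ 3.6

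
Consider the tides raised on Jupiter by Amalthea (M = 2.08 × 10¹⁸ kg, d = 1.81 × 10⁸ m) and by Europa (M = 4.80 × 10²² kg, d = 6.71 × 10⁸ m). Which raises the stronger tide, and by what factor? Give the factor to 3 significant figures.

Tidal stretch scales as M/d³; compute that for each body.
Amalthea: (2.08 × 10¹⁸) / (1.81 × 10⁸)³ = 3.508 × 10⁻⁷
Europa: (4.80 × 10²²) / (6.71 × 10⁸)³ = 1.589 × 10⁻⁴
Ratio (larger/smaller) = 453

Europa, by a factor of ≈ 453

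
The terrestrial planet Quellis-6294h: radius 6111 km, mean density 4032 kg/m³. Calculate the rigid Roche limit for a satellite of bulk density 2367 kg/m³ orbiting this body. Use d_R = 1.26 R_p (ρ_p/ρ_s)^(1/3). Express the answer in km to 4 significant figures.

9196 km

d_R = 1.26 × 6111 km × (4032/2367)^(1/3)
    = 9196 km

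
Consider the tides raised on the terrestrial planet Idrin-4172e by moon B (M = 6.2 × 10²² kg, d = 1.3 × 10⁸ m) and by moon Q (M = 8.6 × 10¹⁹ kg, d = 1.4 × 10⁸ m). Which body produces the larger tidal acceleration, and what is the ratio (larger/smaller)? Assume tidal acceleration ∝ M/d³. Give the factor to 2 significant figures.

Tidal stretch scales as M/d³; compute that for each body.
Moon B: (6.2 × 10²²) / (1.3 × 10⁸)³ = 2.822 × 10⁻²
Moon Q: (8.6 × 10¹⁹) / (1.4 × 10⁸)³ = 3.134 × 10⁻⁵
Ratio (larger/smaller) = 900

Moon B, by a factor of ≈ 900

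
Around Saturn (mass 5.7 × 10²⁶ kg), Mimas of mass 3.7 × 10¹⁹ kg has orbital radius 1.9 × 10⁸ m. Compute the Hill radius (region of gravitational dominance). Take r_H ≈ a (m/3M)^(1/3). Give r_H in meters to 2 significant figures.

r_H ≈ a (m/3M)^(1/3)
    = (1.9 × 10⁸) × (3.7 × 10¹⁹ / (3 × 5.7 × 10²⁶))^(1/3)
    = 5.3 × 10⁵ m

5.3 × 10⁵ m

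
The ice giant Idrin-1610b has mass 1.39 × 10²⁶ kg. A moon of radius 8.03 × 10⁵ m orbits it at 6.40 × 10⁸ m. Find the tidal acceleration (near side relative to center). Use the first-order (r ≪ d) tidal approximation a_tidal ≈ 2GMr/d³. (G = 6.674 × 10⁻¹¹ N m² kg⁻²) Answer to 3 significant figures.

5.68 × 10⁻⁵ m/s²

Since r ≪ d, expand the inverse-square field across one radius to get the leading 2GMr/d³ term.
a_tidal = 2GMr/d³
        = 2 × (6.674 × 10⁻¹¹) × (1.39 × 10²⁶) × (8.03 × 10⁵) / (6.40 × 10⁸)³
        = 5.68 × 10⁻⁵ m/s²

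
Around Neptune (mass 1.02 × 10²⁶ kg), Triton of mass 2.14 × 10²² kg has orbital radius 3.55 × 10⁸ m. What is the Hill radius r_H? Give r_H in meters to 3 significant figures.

1.46 × 10⁷ m

r_H ≈ a (m/3M)^(1/3)
    = (3.55 × 10⁸) × (2.14 × 10²² / (3 × 1.02 × 10²⁶))^(1/3)
    = 1.46 × 10⁷ m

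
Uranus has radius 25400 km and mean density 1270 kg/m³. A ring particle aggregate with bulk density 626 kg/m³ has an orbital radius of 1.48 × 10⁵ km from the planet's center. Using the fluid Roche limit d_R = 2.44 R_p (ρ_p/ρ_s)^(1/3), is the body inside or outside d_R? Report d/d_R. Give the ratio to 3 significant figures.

d_R = 2.44 × (25400 km) × (1270/626)^(1/3) = 78460 km
d/d_R = (1.48 × 10⁵) / (78460) = 1.89
Since d/d_R > 1, the body is outside the Roche limit.

outside; d/d_R ≈ 1.89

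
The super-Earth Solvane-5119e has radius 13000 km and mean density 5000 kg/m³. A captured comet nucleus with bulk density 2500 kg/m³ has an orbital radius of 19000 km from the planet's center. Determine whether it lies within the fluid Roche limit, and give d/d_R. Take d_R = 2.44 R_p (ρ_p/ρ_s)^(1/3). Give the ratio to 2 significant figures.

d_R = 2.44 × (13000 km) × (5000/2500)^(1/3) = 39960 km
d/d_R = (19000) / (39960) = 0.48
Since d/d_R < 1, the body is inside the Roche limit.

inside; d/d_R ≈ 0.48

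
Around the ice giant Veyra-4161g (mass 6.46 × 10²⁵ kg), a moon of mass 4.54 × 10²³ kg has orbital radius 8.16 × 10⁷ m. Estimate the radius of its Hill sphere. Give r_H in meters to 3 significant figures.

1.08 × 10⁷ m

r_H ≈ a (m/3M)^(1/3)
    = (8.16 × 10⁷) × (4.54 × 10²³ / (3 × 6.46 × 10²⁵))^(1/3)
    = 1.08 × 10⁷ m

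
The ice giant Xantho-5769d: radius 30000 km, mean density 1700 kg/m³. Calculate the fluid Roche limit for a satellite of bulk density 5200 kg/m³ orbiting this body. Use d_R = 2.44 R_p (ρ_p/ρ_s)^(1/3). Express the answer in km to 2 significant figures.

d_R = 2.44 × 30000 km × (1700/5200)^(1/3)
    = 50000 km

50000 km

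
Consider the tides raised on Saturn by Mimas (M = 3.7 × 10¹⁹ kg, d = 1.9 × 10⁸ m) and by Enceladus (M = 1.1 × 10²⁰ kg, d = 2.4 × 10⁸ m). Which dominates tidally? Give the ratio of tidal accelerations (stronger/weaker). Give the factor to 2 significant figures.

Enceladus, by a factor of ≈ 1.5

Tidal stretch scales as M/d³; compute that for each body.
Mimas: (3.7 × 10¹⁹) / (1.9 × 10⁸)³ = 5.394 × 10⁻⁶
Enceladus: (1.1 × 10²⁰) / (2.4 × 10⁸)³ = 7.957 × 10⁻⁶
Ratio (larger/smaller) = 1.5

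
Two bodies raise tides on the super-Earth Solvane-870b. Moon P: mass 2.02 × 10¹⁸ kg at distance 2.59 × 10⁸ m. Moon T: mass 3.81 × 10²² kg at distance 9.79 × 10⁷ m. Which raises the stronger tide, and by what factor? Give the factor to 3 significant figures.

Moon T, by a factor of ≈ 3.49 × 10⁵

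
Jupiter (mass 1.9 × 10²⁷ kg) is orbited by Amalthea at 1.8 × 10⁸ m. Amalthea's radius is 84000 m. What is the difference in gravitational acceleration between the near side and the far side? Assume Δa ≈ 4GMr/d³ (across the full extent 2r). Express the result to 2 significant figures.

7.3 × 10⁻³ m/s²

a_tidal = 4GMr/d³
        = 4 × (6.674 × 10⁻¹¹) × (1.9 × 10²⁷) × (84000) / (1.8 × 10⁸)³
        = 7.3 × 10⁻³ m/s²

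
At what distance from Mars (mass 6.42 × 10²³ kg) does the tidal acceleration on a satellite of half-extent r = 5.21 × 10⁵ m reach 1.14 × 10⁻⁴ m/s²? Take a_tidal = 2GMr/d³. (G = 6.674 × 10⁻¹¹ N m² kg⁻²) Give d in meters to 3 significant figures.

2GMr/d³ = a_tidal  ⇒  d = (2GMr / a_tidal)^(1/3)
d = (2 × 6.674×10⁻¹¹ × (6.42 × 10²³) × (5.21 × 10⁵) / (1.14 × 10⁻⁴))^(1/3)
  = 7.32 × 10⁷ m

7.32 × 10⁷ m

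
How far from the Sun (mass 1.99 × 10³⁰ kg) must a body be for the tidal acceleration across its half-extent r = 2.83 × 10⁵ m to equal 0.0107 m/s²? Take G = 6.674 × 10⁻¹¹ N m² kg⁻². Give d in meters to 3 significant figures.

2GMr/d³ = a_tidal  ⇒  d = (2GMr / a_tidal)^(1/3)
d = (2 × 6.674×10⁻¹¹ × (1.99 × 10³⁰) × (2.83 × 10⁵) / (0.0107))^(1/3)
  = 1.92 × 10⁹ m

1.92 × 10⁹ m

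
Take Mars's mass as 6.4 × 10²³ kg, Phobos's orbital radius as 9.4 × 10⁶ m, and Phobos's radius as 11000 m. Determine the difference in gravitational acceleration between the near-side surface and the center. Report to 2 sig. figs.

Δa = 2GMr/d³
   = 2 × (6.674 × 10⁻¹¹) × (6.4 × 10²³) × (11000) / (9.4 × 10⁶)³
   = 1.1 × 10⁻³ m/s²

1.1 × 10⁻³ m/s²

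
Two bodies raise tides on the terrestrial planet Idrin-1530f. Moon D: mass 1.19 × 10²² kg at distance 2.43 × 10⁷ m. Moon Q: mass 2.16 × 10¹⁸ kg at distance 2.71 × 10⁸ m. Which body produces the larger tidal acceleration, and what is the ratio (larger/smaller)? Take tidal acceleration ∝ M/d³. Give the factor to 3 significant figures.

Moon D, by a factor of ≈ 7.64 × 10⁶

The tide-raising term goes as M/d³ (the gradient of a 1/d² field).
Moon D: (1.19 × 10²²) / (2.43 × 10⁷)³ = 8.293 × 10⁻¹
Moon Q: (2.16 × 10¹⁸) / (2.71 × 10⁸)³ = 1.085 × 10⁻⁷
Ratio (larger/smaller) = 7.64 × 10⁶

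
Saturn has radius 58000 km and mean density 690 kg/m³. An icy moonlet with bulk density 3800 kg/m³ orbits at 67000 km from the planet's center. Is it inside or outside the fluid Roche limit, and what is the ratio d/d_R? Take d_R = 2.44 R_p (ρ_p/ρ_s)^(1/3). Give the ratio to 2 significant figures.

d_R = 2.44 × (58000 km) × (690/3800)^(1/3) = 80140 km
d/d_R = (67000) / (80140) = 0.84
Since d/d_R < 1, the body is inside the Roche limit.

inside; d/d_R ≈ 0.84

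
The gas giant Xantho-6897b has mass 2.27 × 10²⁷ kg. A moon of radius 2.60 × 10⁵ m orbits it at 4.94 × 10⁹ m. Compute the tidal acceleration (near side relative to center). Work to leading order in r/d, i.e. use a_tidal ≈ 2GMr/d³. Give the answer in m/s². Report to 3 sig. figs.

6.53 × 10⁻⁷ m/s²

Δa = 2GMr/d³
   = 2 × (6.674 × 10⁻¹¹) × (2.27 × 10²⁷) × (2.60 × 10⁵) / (4.94 × 10⁹)³
   = 6.53 × 10⁻⁷ m/s²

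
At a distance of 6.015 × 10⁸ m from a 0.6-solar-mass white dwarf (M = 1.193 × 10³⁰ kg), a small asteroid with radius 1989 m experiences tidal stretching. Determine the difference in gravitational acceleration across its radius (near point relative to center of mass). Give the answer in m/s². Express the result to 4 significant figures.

Since r ≪ d, expand the inverse-square field across one radius to get the leading 2GMr/d³ term.
Δa = 2GMr/d³
   = 2 × (6.674 × 10⁻¹¹) × (1.193 × 10³⁰) × (1989) / (6.015 × 10⁸)³
   = 1.455 × 10⁻³ m/s²

1.455 × 10⁻³ m/s²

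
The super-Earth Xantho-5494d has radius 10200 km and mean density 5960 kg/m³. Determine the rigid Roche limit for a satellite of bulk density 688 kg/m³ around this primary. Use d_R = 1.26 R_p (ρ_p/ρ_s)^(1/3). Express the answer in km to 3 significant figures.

d_R = 1.26 × 10200 km × (5960/688)^(1/3)
    = 26400 km

26400 km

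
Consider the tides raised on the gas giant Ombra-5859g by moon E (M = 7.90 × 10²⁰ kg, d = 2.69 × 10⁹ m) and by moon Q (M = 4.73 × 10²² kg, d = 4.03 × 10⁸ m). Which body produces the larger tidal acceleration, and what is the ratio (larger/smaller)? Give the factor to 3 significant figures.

Moon Q, by a factor of ≈ 17800

Compare M/d³ for the two perturbers:
Moon E: (7.90 × 10²⁰) / (2.69 × 10⁹)³ = 4.059 × 10⁻⁸
Moon Q: (4.73 × 10²²) / (4.03 × 10⁸)³ = 7.227 × 10⁻⁴
Ratio (larger/smaller) = 17800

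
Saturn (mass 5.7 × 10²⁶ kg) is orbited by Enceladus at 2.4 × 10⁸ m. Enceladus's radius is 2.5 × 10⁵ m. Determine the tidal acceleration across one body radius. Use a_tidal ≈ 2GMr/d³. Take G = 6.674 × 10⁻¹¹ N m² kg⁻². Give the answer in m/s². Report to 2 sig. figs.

Δa = 2GMr/d³
   = 2 × (6.674 × 10⁻¹¹) × (5.7 × 10²⁶) × (2.5 × 10⁵) / (2.4 × 10⁸)³
   = 1.4 × 10⁻³ m/s²

1.4 × 10⁻³ m/s²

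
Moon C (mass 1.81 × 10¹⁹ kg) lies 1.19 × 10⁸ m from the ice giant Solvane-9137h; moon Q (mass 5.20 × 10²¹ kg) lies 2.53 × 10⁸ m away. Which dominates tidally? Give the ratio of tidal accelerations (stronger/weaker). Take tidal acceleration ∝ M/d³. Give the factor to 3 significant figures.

Moon Q, by a factor of ≈ 29.9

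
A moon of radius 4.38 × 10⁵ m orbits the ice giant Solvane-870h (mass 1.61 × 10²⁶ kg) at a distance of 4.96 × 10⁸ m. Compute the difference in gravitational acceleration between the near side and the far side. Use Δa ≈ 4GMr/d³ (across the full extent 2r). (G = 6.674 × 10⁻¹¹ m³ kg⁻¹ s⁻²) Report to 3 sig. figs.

1.54 × 10⁻⁴ m/s²

a_tidal = 4GMr/d³
        = 4 × (6.674 × 10⁻¹¹) × (1.61 × 10²⁶) × (4.38 × 10⁵) / (4.96 × 10⁸)³
        = 1.54 × 10⁻⁴ m/s²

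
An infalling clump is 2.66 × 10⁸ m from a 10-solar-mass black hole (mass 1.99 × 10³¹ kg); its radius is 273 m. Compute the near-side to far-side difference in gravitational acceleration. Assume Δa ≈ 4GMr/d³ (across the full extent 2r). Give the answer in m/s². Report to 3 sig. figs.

7.71 × 10⁻² m/s²

Δa = 4GMr/d³
   = 4 × (6.674 × 10⁻¹¹) × (1.99 × 10³¹) × (273) / (2.66 × 10⁸)³
   = 7.71 × 10⁻² m/s²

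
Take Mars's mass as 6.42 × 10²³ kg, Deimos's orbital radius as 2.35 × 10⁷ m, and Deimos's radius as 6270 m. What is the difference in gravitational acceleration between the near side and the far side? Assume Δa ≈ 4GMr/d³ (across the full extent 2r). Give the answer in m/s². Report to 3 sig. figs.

a_tidal = 4GMr/d³
        = 4 × (6.674 × 10⁻¹¹) × (6.42 × 10²³) × (6270) / (2.35 × 10⁷)³
        = 8.28 × 10⁻⁵ m/s²

8.28 × 10⁻⁵ m/s²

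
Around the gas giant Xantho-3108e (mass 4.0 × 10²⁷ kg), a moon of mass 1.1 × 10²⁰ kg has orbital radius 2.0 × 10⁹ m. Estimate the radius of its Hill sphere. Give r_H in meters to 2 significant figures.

4.2 × 10⁶ m

r_H ≈ a (m/3M)^(1/3)
    = (2.0 × 10⁹) × (1.1 × 10²⁰ / (3 × 4.0 × 10²⁷))^(1/3)
    = 4.2 × 10⁶ m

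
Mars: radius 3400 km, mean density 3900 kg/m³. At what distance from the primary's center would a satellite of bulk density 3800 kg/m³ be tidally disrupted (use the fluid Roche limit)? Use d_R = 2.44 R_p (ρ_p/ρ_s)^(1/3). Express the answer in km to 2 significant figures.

d_R = 2.44 × 3400 km × (3900/3800)^(1/3)
    = 8400 km

8400 km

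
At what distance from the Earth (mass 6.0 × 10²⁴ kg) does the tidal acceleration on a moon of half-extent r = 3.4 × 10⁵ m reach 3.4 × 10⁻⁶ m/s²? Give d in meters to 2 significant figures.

4.3 × 10⁸ m

2GMr/d³ = a_tidal  ⇒  d = (2GMr / a_tidal)^(1/3)
d = (2 × 6.674×10⁻¹¹ × (6.0 × 10²⁴) × (3.4 × 10⁵) / (3.4 × 10⁻⁶))^(1/3)
  = 4.3 × 10⁸ m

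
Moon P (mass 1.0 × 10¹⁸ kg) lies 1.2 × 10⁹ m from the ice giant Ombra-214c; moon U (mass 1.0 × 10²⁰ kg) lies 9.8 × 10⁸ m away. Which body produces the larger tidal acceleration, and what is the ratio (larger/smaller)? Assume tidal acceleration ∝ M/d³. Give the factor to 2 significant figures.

Moon U, by a factor of ≈ 180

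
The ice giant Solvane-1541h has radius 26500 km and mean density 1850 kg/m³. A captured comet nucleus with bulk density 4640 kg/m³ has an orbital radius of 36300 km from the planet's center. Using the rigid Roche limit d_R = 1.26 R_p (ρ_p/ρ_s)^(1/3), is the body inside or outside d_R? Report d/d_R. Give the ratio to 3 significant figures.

d_R = 1.26 × (26500 km) × (1850/4640)^(1/3) = 24580 km
d/d_R = (36300) / (24580) = 1.48
Since d/d_R > 1, the body is outside the Roche limit.

outside; d/d_R ≈ 1.48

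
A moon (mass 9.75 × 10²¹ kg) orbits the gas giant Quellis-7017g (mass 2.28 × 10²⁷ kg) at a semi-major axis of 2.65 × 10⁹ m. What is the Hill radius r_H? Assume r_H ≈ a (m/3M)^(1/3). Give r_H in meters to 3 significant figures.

r_H ≈ a (m/3M)^(1/3)
    = (2.65 × 10⁹) × (9.75 × 10²¹ / (3 × 2.28 × 10²⁷))^(1/3)
    = 2.98 × 10⁷ m

2.98 × 10⁷ m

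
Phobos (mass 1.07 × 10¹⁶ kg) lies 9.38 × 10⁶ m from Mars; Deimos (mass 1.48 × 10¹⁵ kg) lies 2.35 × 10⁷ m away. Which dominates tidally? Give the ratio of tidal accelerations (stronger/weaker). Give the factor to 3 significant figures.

Tidal stretch scales as M/d³; compute that for each body.
Phobos: (1.07 × 10¹⁶) / (9.38 × 10⁶)³ = 1.297 × 10⁻⁵
Deimos: (1.48 × 10¹⁵) / (2.35 × 10⁷)³ = 1.140 × 10⁻⁷
Ratio (larger/smaller) = 114

Phobos, by a factor of ≈ 114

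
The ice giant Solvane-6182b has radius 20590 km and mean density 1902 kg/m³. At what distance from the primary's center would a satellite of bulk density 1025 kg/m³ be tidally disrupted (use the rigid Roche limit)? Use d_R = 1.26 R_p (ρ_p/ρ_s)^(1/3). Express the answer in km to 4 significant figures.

d_R = 1.26 × 20590 km × (1902/1025)^(1/3)
    = 31880 km

31880 km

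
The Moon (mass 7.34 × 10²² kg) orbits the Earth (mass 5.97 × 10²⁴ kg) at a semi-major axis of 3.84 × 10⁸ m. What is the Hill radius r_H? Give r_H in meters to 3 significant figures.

6.15 × 10⁷ m

r_H ≈ a (m/3M)^(1/3)
    = (3.84 × 10⁸) × (7.34 × 10²² / (3 × 5.97 × 10²⁴))^(1/3)
    = 6.15 × 10⁷ m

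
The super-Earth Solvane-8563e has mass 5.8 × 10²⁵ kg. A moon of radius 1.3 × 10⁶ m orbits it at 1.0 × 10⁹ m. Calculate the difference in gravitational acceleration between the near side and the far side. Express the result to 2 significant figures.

2.0 × 10⁻⁵ m/s²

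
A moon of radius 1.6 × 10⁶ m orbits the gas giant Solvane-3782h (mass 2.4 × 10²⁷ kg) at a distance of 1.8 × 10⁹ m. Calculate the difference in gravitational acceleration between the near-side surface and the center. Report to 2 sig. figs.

8.8 × 10⁻⁵ m/s²

Since r ≪ d, expand the inverse-square field across one radius to get the leading 2GMr/d³ term.
Δa = 2GMr/d³
   = 2 × (6.674 × 10⁻¹¹) × (2.4 × 10²⁷) × (1.6 × 10⁶) / (1.8 × 10⁹)³
   = 8.8 × 10⁻⁵ m/s²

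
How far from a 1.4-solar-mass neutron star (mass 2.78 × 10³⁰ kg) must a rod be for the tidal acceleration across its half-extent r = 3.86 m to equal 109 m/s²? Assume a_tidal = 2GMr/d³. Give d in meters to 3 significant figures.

2.36 × 10⁶ m

2GMr/d³ = a_tidal  ⇒  d = (2GMr / a_tidal)^(1/3)
d = (2 × 6.674×10⁻¹¹ × (2.78 × 10³⁰) × (3.86) / (109))^(1/3)
  = 2.36 × 10⁶ m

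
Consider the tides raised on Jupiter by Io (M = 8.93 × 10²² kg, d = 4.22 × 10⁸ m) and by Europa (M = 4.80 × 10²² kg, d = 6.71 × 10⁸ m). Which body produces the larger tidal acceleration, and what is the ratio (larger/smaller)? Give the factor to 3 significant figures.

Compare M/d³ for the two perturbers:
Io: (8.93 × 10²²) / (4.22 × 10⁸)³ = 1.188 × 10⁻³
Europa: (4.80 × 10²²) / (6.71 × 10⁸)³ = 1.589 × 10⁻⁴
Ratio (larger/smaller) = 7.48

Io, by a factor of ≈ 7.48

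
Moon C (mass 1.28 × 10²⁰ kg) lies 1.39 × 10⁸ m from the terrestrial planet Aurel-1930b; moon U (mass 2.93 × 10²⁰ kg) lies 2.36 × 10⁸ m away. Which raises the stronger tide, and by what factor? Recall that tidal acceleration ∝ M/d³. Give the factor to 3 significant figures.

Tidal stretch scales as M/d³; compute that for each body.
Moon C: (1.28 × 10²⁰) / (1.39 × 10⁸)³ = 4.766 × 10⁻⁵
Moon U: (2.93 × 10²⁰) / (2.36 × 10⁸)³ = 2.229 × 10⁻⁵
Ratio (larger/smaller) = 2.14

Moon C, by a factor of ≈ 2.14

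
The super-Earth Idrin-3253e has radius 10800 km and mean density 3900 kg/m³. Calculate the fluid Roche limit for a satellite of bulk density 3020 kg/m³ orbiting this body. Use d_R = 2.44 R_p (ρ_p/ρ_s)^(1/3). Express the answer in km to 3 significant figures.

d_R = 2.44 × 10800 km × (3900/3020)^(1/3)
    = 28700 km

28700 km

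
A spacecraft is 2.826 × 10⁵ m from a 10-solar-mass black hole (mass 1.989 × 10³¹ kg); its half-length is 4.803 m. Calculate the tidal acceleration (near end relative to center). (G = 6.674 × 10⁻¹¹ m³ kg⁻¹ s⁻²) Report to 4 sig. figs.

5.650 × 10⁵ m/s²

Δg = 2GMr/d³
   = 2 × (6.674 × 10⁻¹¹) × (1.989 × 10³¹) × (4.803) / (2.826 × 10⁵)³
   = 5.650 × 10⁵ m/s²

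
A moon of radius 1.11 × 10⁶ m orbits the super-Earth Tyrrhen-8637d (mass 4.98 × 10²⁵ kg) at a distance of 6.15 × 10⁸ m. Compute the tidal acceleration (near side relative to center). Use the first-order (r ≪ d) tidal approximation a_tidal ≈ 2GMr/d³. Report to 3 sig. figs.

3.17 × 10⁻⁵ m/s²

a_tidal = 2GMr/d³
        = 2 × (6.674 × 10⁻¹¹) × (4.98 × 10²⁵) × (1.11 × 10⁶) / (6.15 × 10⁸)³
        = 3.17 × 10⁻⁵ m/s²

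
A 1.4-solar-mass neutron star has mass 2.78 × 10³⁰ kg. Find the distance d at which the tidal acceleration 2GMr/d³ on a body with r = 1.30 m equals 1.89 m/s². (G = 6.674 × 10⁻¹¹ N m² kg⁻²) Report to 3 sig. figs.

6.34 × 10⁶ m

2GMr/d³ = a_tidal  ⇒  d = (2GMr / a_tidal)^(1/3)
d = (2 × 6.674×10⁻¹¹ × (2.78 × 10³⁰) × (1.30) / (1.89))^(1/3)
  = 6.34 × 10⁶ m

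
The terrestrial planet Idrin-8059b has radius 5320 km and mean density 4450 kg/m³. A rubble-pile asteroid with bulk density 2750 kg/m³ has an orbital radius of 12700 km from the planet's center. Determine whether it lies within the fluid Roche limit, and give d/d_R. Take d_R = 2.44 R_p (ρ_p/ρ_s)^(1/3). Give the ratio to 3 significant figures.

inside; d/d_R ≈ 0.833

d_R = 2.44 × (5320 km) × (4450/2750)^(1/3) = 15240 km
d/d_R = (12700) / (15240) = 0.833
Since d/d_R < 1, the body is inside the Roche limit.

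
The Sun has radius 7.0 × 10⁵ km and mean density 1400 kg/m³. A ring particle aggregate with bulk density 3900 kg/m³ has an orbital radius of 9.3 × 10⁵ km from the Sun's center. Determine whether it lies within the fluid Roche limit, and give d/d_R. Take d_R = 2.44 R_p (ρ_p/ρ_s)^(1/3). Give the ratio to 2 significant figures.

d_R = 2.44 × (7.0 × 10⁵ km) × (1400/3900)^(1/3) = 1.214 × 10⁶ km
d/d_R = (9.3 × 10⁵) / (1.214 × 10⁶) = 0.77
Since d/d_R < 1, the body is inside the Roche limit.

inside; d/d_R ≈ 0.77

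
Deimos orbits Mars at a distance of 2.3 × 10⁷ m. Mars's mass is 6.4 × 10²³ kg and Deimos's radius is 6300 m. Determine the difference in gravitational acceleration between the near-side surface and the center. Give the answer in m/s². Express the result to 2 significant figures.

Δa = 2GMr/d³
   = 2 × (6.674 × 10⁻¹¹) × (6.4 × 10²³) × (6300) / (2.3 × 10⁷)³
   = 4.4 × 10⁻⁵ m/s²

4.4 × 10⁻⁵ m/s²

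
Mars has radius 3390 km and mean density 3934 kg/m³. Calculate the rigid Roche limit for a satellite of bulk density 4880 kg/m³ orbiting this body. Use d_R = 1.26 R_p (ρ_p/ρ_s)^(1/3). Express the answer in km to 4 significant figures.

d_R = 1.26 × 3390 km × (3934/4880)^(1/3)
    = 3975 km

3975 km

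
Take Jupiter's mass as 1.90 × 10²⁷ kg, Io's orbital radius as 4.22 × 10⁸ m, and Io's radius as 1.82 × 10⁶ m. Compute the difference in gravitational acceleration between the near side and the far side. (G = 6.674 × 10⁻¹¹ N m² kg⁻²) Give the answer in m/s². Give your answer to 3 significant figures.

1.23 × 10⁻² m/s²

a_tidal = 4GMr/d³
        = 4 × (6.674 × 10⁻¹¹) × (1.90 × 10²⁷) × (1.82 × 10⁶) / (4.22 × 10⁸)³
        = 1.23 × 10⁻² m/s²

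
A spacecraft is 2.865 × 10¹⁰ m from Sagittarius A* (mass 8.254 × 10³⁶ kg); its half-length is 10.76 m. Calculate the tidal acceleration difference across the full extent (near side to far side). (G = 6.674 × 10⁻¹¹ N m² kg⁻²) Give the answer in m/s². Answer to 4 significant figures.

1.008 × 10⁻³ m/s²

Δg = 4GMr/d³
   = 4 × (6.674 × 10⁻¹¹) × (8.254 × 10³⁶) × (10.76) / (2.865 × 10¹⁰)³
   = 1.008 × 10⁻³ m/s²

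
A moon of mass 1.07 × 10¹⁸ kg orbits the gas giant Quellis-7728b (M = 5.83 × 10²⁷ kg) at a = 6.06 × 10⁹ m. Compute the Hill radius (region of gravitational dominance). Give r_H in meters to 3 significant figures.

2.39 × 10⁶ m

r_H ≈ a (m/3M)^(1/3)
    = (6.06 × 10⁹) × (1.07 × 10¹⁸ / (3 × 5.83 × 10²⁷))^(1/3)
    = 2.39 × 10⁶ m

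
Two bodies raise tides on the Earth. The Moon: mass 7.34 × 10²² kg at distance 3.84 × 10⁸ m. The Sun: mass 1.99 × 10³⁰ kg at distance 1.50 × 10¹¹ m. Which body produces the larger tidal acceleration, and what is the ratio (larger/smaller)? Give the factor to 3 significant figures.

Compare M/d³ for the two perturbers:
The Moon: (7.34 × 10²²) / (3.84 × 10⁸)³ = 1.296 × 10⁻³
The Sun: (1.99 × 10³⁰) / (1.50 × 10¹¹)³ = 5.896 × 10⁻⁴
Ratio (larger/smaller) = 2.20

The Moon, by a factor of ≈ 2.20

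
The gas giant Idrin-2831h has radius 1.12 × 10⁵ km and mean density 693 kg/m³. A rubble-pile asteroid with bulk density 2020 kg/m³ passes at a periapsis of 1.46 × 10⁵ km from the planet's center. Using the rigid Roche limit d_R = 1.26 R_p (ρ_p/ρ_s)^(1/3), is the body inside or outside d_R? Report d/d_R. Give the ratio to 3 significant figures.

d_R = 1.26 × (1.12 × 10⁵ km) × (693/2020)^(1/3) = 98790 km
d/d_R = (1.46 × 10⁵) / (98790) = 1.48
Since d/d_R > 1, the body is outside the Roche limit.

outside; d/d_R ≈ 1.48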